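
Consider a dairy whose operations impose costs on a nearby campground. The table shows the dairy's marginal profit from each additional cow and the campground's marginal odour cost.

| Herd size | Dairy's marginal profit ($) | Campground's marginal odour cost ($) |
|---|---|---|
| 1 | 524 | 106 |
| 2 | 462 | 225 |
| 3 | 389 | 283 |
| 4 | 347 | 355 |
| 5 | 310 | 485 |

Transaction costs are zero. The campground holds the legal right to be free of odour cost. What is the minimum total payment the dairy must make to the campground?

Efficient level: marginal profit ≥ marginal odour cost through level 3, so k* = 3.
With the campground holding the right, the dairy must at least compensate total damage at k*: 106 + 225 + 283 = 614.

$614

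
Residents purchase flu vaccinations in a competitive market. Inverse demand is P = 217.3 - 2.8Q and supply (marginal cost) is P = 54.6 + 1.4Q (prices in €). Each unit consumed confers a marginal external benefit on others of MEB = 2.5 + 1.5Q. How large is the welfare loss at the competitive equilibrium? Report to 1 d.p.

Market equilibrium (private): 54.6 + 1.4Q = 217.3 - 2.8Q → Q_m = 38.7381.
Social marginal benefit = demand + MEB = 219.8 - 1.3Q.
Set SMB = MC: 219.8 - 1.3Q = 54.6 + 1.4Q → Q* = 61.1852.
Between Q* and Q_m the wedge SMB − MC runs linearly from 0 to MEB(Q_m), so the loss is a triangle.
DWL = ½ × 22.4471 × 60.6071 = 680.2268.

DWL = €680.2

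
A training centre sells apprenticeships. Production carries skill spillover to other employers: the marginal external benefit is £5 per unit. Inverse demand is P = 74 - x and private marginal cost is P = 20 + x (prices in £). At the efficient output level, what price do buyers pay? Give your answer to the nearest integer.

Social marginal cost = private MC − MEB = 15 + x.
Set SMC = demand: 15 + x = 74 - x → x* = 29.5000.
Consumer price on the demand curve at x*: 74 − 1×29.5000 = 44.5000.

P = £45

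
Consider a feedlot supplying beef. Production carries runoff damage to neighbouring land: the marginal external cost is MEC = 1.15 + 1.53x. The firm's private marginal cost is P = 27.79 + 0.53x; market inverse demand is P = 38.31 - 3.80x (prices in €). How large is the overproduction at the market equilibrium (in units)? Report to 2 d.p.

Market equilibrium (private): 27.79 + 0.53x = 38.31 - 3.80x → x_m = 2.4296.
Social marginal cost = private MC + MEC = 28.94 + 2.06x.
Set SMC = demand: 28.94 + 2.06x = 38.31 - 3.80x → x* = 1.5990.
Gap = |2.4296 − 1.5990| = 0.8306.

0.83 units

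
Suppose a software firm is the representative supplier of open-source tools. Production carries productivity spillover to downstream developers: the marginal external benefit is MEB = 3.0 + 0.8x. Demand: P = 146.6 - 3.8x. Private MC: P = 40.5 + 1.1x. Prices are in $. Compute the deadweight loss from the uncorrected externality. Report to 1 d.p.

Market equilibrium (private): 40.5 + 1.1x = 146.6 - 3.8x → x_m = 21.6531.
Social marginal cost = private MC − MEB = 37.5 + 0.3x.
Set SMC = demand: 37.5 + 0.3x = 146.6 - 3.8x → x* = 26.6098.
The welfare-loss triangle has base |x_m − x*| and height MEB(x_m) (the vertical gap between SMC and demand is zero at x* and MEB at x_m).
DWL = ½ × 4.9567 × 20.3224 = 50.3660.

DWL = $50.4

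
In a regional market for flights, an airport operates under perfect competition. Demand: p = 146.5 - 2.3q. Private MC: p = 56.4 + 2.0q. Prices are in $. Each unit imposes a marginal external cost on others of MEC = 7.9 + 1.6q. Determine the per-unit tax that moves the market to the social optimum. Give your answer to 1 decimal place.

Social marginal cost = private MC + MEC = 64.3 + 3.6q.
Set SMC = demand: 64.3 + 3.6q = 146.5 - 2.3q → q* = 13.9322.
The Pigouvian tax equals MEC at q*: 7.9 + 1.6×13.9322 = 30.1915.

tax = $30.2 per unit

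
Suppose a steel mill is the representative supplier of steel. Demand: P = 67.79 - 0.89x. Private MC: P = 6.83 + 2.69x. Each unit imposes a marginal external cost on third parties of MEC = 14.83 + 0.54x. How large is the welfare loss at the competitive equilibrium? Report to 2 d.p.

Market equilibrium (private): 6.83 + 2.69x = 67.79 - 0.89x → x_m = 17.0279.
Social marginal cost = private MC + MEC = 21.66 + 3.23x.
Set SMC = demand: 21.66 + 3.23x = 67.79 - 0.89x → x* = 11.1966.
The welfare-loss triangle has base |x_m − x*| and height MEC(x_m) (the vertical gap between SMC and demand is zero at x* and MEC at x_m).
DWL = ½ × 5.8313 × 24.0251 = 70.0488.

DWL = 70.05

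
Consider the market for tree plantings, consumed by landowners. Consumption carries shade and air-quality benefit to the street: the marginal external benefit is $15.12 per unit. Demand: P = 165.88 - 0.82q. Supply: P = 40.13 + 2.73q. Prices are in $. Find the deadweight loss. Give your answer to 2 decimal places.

Market equilibrium (private): 40.13 + 2.73q = 165.88 - 0.82q → q_m = 35.4225.
Social marginal benefit = demand + MEB = 181.00 - 0.82q.
Set SMB = MC: 181.00 - 0.82q = 40.13 + 2.73q → q* = 39.6817.
Height of the DWL triangle at q_m is SMB(q_m) − MC(q_m) = MEB(q_m) = 15.1200.
DWL = ½ × 4.2592 × 15.1200 = 32.1996.

DWL = $32.20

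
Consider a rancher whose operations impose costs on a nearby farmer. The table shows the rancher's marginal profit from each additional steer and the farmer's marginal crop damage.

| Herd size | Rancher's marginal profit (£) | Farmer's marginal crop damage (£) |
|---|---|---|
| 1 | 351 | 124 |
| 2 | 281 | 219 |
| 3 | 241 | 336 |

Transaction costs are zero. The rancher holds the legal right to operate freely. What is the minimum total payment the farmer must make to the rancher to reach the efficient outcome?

£241

Left alone the rancher would choose level 3 (marginal profit stays positive).
Efficient level: k* = 2 (marginal profit ≥ marginal crop damage through 2).
The farmer must at least cover the rancher's forgone profit from cutting 3→2: 241 = 241.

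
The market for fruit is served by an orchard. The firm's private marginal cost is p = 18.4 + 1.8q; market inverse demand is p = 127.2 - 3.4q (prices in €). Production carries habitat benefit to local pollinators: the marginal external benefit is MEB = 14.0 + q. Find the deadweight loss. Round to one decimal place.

Market equilibrium (private): 18.4 + 1.8q = 127.2 - 3.4q → q_m = 20.9231.
Social marginal cost = private MC − MEB = 4.4 + 0.8q.
Set SMC = demand: 4.4 + 0.8q = 127.2 - 3.4q → q* = 29.2381.
Between q* and q_m the wedge demand − SMC runs linearly from 0 to MEB(q_m), so the loss is a triangle.
DWL = ½ × 8.3150 × 34.9231 = 145.1928.

DWL = €145.2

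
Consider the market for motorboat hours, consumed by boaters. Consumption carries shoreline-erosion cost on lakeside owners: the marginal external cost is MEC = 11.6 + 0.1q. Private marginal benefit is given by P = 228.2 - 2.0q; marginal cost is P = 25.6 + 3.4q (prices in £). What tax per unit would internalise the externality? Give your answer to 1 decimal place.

tax = £15.1 per unit

Social marginal benefit = demand − MEC = 216.6 - 2.1q.
Set SMB = MC: 216.6 - 2.1q = 25.6 + 3.4q → q* = 34.7273.
The Pigouvian tax equals MEC at q*: 11.6 + 0.1×34.7273 = 15.0727.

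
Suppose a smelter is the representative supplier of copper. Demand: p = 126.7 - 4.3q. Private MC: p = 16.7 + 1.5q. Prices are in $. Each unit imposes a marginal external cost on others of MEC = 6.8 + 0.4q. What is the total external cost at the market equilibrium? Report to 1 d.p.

Market equilibrium (private): 16.7 + 1.5q = 126.7 - 4.3q → q_m = 18.9655.
Total external cost = ∫₀^{q_m} (6.8 + 0.4q) dq = 6.8×18.9655 + ½×0.4×18.9655² = 200.9034.

$200.9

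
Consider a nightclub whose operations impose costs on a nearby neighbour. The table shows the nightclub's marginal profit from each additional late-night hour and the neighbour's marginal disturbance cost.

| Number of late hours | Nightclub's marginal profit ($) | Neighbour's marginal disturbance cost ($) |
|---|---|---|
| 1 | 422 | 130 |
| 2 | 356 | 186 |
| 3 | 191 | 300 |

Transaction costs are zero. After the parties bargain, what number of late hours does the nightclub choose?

Bargaining reaches the level where marginal profit last exceeds marginal disturbance cost.
That holds through level 2 (356 ≥ 186) but not at 3 (191 < 300).

2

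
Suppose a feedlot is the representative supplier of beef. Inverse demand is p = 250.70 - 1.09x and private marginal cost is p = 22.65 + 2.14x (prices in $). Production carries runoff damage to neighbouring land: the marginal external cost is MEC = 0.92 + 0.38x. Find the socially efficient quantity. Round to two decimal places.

Social marginal cost = private MC + MEC = 23.57 + 2.52x.
Set SMC = demand: 23.57 + 2.52x = 250.70 - 1.09x → x* = 62.9169.

x* = 62.92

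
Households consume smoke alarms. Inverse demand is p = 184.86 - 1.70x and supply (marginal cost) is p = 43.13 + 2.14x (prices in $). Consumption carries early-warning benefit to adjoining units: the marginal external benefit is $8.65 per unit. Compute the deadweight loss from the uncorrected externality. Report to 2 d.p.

DWL = $9.74

Market equilibrium (private): 43.13 + 2.14x = 184.86 - 1.70x → x_m = 36.9089.
Social marginal benefit = demand + MEB = 193.51 - 1.70x.
Set SMB = MC: 193.51 - 1.70x = 43.13 + 2.14x → x* = 39.1615.
Between x* and x_m the wedge SMB − MC runs linearly from 0 to MEB(x_m), so the loss is a triangle.
DWL = ½ × 2.2526 × 8.6500 = 9.7425.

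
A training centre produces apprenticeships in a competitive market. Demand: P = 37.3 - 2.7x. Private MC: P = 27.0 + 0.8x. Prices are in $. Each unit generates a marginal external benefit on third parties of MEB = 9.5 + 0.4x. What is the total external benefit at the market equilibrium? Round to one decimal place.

Market equilibrium (private): 27.0 + 0.8x = 37.3 - 2.7x → x_m = 2.9429.
Total external benefit = ∫₀^{x_m} (9.5 + 0.4x) dx = 9.5×2.9429 + ½×0.4×2.9429² = 29.6897.

$29.7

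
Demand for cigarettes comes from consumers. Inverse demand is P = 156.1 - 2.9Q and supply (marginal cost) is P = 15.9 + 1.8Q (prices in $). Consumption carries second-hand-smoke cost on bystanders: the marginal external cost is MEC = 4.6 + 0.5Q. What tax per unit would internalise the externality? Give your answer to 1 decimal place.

Social marginal benefit = demand − MEC = 151.5 - 3.4Q.
Set SMB = MC: 151.5 - 3.4Q = 15.9 + 1.8Q → Q* = 26.0769.
The Pigouvian tax equals MEC at Q*: 4.6 + 0.5×26.0769 = 17.6385.

tax = $17.6 per unit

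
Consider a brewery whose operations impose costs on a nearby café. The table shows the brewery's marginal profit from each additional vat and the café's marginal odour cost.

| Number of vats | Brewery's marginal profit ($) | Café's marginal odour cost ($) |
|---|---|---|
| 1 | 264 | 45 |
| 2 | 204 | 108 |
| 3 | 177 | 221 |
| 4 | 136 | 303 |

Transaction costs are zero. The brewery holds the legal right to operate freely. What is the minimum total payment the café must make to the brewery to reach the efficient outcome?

$313

Left alone the brewery would choose level 4 (marginal profit stays positive).
Efficient level: k* = 2 (marginal profit ≥ marginal odour cost through 2).
The café must at least cover the brewery's forgone profit from cutting 4→2: 177 + 136 = 313.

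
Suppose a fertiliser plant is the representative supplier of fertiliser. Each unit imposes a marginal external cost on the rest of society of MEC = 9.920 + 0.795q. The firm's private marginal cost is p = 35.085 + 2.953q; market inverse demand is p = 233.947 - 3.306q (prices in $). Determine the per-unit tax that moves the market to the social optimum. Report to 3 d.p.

tax = $31.214 per unit

Social marginal cost = private MC + MEC = 45.005 + 3.748q.
Set SMC = demand: 45.005 + 3.748q = 233.947 - 3.306q → q* = 26.7851.
The Pigouvian tax equals MEC at q*: 9.920 + 0.795×26.7851 = 31.2142.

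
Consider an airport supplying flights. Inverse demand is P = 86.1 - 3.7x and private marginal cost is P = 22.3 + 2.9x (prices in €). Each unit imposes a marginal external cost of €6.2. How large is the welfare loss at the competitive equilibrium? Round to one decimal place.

DWL = €2.9

Market equilibrium (private): 22.3 + 2.9x = 86.1 - 3.7x → x_m = 9.6667.
Social marginal cost = private MC + MEC = 28.5 + 2.9x.
Set SMC = demand: 28.5 + 2.9x = 86.1 - 3.7x → x* = 8.7273.
Between x* and x_m the wedge SMC − demand runs linearly from 0 to MEC(x_m), so the loss is a triangle.
DWL = ½ × 0.9394 × 6.2000 = 2.9121.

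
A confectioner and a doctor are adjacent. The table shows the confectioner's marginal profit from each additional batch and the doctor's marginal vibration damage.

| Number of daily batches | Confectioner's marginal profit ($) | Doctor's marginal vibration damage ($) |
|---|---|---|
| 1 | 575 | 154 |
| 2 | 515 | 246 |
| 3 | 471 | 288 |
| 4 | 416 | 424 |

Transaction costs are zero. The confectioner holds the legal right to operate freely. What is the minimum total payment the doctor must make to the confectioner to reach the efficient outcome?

Left alone the confectioner would choose level 4 (marginal profit stays positive).
Efficient level: k* = 3 (marginal profit ≥ marginal vibration damage through 3).
The doctor must at least cover the confectioner's forgone profit from cutting 4→3: 416 = 416.

$416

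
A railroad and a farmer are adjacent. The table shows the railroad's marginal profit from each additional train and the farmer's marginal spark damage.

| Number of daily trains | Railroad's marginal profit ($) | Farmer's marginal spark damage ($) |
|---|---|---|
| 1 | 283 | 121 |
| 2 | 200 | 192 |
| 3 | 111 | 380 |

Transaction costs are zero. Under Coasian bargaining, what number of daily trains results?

Bargaining reaches the level where marginal profit last exceeds marginal spark damage.
That holds through level 2 (200 ≥ 192) but not at 3 (111 < 380).

2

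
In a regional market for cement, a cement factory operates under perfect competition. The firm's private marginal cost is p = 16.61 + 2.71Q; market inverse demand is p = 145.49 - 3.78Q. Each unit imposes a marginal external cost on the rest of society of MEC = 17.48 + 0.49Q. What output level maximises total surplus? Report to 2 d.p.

Q* = 15.96

Social marginal cost = private MC + MEC = 34.09 + 3.20Q.
Set SMC = demand: 34.09 + 3.20Q = 145.49 - 3.78Q → Q* = 15.9599.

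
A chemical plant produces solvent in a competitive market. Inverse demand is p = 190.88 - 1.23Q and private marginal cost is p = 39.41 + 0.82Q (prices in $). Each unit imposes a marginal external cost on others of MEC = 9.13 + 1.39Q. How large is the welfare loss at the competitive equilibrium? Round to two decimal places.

DWL = $1817.86

Market equilibrium (private): 39.41 + 0.82Q = 190.88 - 1.23Q → Q_m = 73.8878.
Social marginal cost = private MC + MEC = 48.54 + 2.21Q.
Set SMC = demand: 48.54 + 2.21Q = 190.88 - 1.23Q → Q* = 41.3779.
Height of the DWL triangle at Q_m is SMC(Q_m) − demand(Q_m) = MEC(Q_m) = 111.8340.
DWL = ½ × 32.5099 × 111.8340 = 1817.8561.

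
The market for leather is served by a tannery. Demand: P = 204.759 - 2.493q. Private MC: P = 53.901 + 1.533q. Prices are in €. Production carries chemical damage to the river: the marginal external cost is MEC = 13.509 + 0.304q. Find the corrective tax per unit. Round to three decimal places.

tax = €23.152 per unit

Social marginal cost = private MC + MEC = 67.410 + 1.837q.
Set SMC = demand: 67.410 + 1.837q = 204.759 - 2.493q → q* = 31.7203.
The Pigouvian tax equals MEC at q*: 13.509 + 0.304×31.7203 = 23.1520.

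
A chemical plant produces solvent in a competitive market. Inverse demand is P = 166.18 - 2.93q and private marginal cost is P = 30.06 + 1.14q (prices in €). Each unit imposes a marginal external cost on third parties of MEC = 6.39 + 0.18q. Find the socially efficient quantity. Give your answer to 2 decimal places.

q* = 30.52

Social marginal cost = private MC + MEC = 36.45 + 1.32q.
Set SMC = demand: 36.45 + 1.32q = 166.18 - 2.93q → q* = 30.5247.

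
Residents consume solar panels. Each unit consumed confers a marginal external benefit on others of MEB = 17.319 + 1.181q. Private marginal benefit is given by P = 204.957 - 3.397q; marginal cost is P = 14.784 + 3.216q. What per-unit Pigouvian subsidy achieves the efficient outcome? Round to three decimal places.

Social marginal benefit = demand + MEB = 222.276 - 2.216q.
Set SMB = MC: 222.276 - 2.216q = 14.784 + 3.216q → q* = 38.1981.
The Pigouvian subsidy equals MEB at q*: 17.319 + 1.181×38.1981 = 62.4310.

subsidy = 62.431 per unit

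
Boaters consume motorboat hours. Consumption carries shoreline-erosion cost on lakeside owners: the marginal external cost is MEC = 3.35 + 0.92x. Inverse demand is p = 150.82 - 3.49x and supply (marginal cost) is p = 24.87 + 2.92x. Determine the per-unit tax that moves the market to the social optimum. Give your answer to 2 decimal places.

Social marginal benefit = demand − MEC = 147.47 - 4.41x.
Set SMB = MC: 147.47 - 4.41x = 24.87 + 2.92x → x* = 16.7258.
The Pigouvian tax equals MEC at x*: 3.35 + 0.92×16.7258 = 18.7377.

tax = 18.74 per unit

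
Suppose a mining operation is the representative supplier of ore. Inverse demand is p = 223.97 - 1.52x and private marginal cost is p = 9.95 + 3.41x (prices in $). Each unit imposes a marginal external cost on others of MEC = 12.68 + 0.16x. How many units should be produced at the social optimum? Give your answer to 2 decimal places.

Social marginal cost = private MC + MEC = 22.63 + 3.57x.
Set SMC = demand: 22.63 + 3.57x = 223.97 - 1.52x → x* = 39.5560.

x* = 39.56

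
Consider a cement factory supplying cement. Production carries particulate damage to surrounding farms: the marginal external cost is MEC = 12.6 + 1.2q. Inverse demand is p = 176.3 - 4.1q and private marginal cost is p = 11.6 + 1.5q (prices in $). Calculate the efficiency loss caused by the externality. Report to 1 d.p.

Market equilibrium (private): 11.6 + 1.5q = 176.3 - 4.1q → q_m = 29.4107.
Social marginal cost = private MC + MEC = 24.2 + 2.7q.
Set SMC = demand: 24.2 + 2.7q = 176.3 - 4.1q → q* = 22.3676.
Height of the DWL triangle at q_m is SMC(q_m) − demand(q_m) = MEC(q_m) = 47.8929.
DWL = ½ × 7.0431 × 47.8929 = 168.6572.

DWL = $168.7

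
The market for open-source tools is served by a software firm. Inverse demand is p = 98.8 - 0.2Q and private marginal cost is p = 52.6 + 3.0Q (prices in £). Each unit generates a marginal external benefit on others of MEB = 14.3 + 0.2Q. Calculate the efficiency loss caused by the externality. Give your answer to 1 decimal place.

Market equilibrium (private): 52.6 + 3.0Q = 98.8 - 0.2Q → Q_m = 14.4375.
Social marginal cost = private MC − MEB = 38.3 + 2.8Q.
Set SMC = demand: 38.3 + 2.8Q = 98.8 - 0.2Q → Q* = 20.1667.
Between Q* and Q_m the wedge demand − SMC runs linearly from 0 to MEB(Q_m), so the loss is a triangle.
DWL = ½ × 5.7292 × 17.1875 = 49.2353.

DWL = £49.2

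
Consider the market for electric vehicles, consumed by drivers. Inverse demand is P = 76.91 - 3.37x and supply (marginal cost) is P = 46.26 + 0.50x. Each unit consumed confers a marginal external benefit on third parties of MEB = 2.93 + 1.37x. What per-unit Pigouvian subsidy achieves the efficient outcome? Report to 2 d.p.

Social marginal benefit = demand + MEB = 79.84 - 2.00x.
Set SMB = MC: 79.84 - 2.00x = 46.26 + 0.50x → x* = 13.4320.
The Pigouvian subsidy equals MEB at x*: 2.93 + 1.37×13.4320 = 21.3318.

subsidy = 21.33 per unit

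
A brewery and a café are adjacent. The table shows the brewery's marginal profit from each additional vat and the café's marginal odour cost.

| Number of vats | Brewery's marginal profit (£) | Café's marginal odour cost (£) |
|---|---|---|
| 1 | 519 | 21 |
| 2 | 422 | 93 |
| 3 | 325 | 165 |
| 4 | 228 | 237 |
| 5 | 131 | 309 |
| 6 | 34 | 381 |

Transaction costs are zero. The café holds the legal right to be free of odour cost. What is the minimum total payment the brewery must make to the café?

Efficient level: marginal profit ≥ marginal odour cost through level 3, so k* = 3.
With the café holding the right, the brewery must at least compensate total damage at k*: 21 + 93 + 165 = 279.

£279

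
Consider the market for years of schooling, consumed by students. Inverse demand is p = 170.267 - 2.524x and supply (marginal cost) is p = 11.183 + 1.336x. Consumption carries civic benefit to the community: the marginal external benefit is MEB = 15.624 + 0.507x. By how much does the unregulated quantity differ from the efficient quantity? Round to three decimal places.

Market equilibrium (private): 11.183 + 1.336x = 170.267 - 2.524x → x_m = 41.2135.
Social marginal benefit = demand + MEB = 185.891 - 2.017x.
Set SMB = MC: 185.891 - 2.017x = 11.183 + 1.336x → x* = 52.1050.
Gap = |41.2135 − 52.1050| = 10.8915.

10.892 units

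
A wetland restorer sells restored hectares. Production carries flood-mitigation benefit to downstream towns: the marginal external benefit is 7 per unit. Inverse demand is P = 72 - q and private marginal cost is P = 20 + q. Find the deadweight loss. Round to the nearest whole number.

DWL = 12

Market equilibrium (private): 20 + q = 72 - q → q_m = 26.0000.
Social marginal cost = private MC − MEB = 13 + q.
Set SMC = demand: 13 + q = 72 - q → q* = 29.5000.
The loss is the area between SMC and demand from q* to q_m; with linear curves that's a triangle of height MEB(q_m).
DWL = ½ × 3.5000 × 7.0000 = 12.2500.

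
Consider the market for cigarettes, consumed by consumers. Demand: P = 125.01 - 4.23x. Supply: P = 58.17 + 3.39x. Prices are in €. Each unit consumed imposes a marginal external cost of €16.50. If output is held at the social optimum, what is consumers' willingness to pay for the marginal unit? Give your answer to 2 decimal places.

P = €97.07

Social marginal benefit = demand − MEC = 108.51 - 4.23x.
Set SMB = MC: 108.51 - 4.23x = 58.17 + 3.39x → x* = 6.6063.
Consumer price on the demand curve at x*: 125.01 − 4.23×6.6063 = 97.0654.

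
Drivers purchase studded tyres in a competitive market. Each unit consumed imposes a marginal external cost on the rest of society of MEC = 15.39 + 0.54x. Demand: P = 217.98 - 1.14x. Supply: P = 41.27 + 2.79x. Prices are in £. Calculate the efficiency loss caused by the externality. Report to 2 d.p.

Market equilibrium (private): 41.27 + 2.79x = 217.98 - 1.14x → x_m = 44.9644.
Social marginal benefit = demand − MEC = 202.59 - 1.68x.
Set SMB = MC: 202.59 - 1.68x = 41.27 + 2.79x → x* = 36.0895.
Between x* and x_m the wedge MC − SMB runs linearly from 0 to MEC(x_m), so the loss is a triangle.
DWL = ½ × 8.8749 × 39.6708 = 176.0372.

DWL = £176.04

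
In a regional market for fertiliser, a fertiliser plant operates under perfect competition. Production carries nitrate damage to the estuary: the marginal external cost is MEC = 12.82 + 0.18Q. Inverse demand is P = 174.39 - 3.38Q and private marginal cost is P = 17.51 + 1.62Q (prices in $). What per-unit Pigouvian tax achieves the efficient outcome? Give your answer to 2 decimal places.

tax = $17.83 per unit

Social marginal cost = private MC + MEC = 30.33 + 1.80Q.
Set SMC = demand: 30.33 + 1.80Q = 174.39 - 3.38Q → Q* = 27.8108.
The Pigouvian tax equals MEC at Q*: 12.82 + 0.18×27.8108 = 17.8259.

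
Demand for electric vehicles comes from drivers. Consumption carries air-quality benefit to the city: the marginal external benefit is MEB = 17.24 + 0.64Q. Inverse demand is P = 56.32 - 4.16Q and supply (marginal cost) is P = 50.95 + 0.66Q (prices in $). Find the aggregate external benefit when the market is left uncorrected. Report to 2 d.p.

$19.60

Market equilibrium (private): 50.95 + 0.66Q = 56.32 - 4.16Q → Q_m = 1.1141.
Total external benefit = ∫₀^{Q_m} (17.24 + 0.64Q) dQ = 17.24×1.1141 + ½×0.64×1.1141² = 19.6043.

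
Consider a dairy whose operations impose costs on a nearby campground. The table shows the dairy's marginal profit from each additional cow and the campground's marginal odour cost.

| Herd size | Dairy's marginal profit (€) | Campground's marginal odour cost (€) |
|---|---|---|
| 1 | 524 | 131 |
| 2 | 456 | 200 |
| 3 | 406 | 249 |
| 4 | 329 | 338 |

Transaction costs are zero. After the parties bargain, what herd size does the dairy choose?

3

Bargaining reaches the level where marginal profit last exceeds marginal odour cost.
That holds through level 3 (406 ≥ 249) but not at 4 (329 < 338).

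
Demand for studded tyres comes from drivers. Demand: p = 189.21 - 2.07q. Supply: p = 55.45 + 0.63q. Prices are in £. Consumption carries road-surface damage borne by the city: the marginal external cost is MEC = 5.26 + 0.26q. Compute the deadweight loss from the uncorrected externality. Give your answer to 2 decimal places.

Market equilibrium (private): 55.45 + 0.63q = 189.21 - 2.07q → q_m = 49.5407.
Social marginal benefit = demand − MEC = 183.95 - 2.33q.
Set SMB = MC: 183.95 - 2.33q = 55.45 + 0.63q → q* = 43.4122.
The welfare-loss triangle has base |q_m − q*| and height MEC(q_m) (the vertical gap between SMB and MC is zero at q* and MEC at q_m).
DWL = ½ × 6.1285 × 18.1406 = 55.5873.

DWL = £55.59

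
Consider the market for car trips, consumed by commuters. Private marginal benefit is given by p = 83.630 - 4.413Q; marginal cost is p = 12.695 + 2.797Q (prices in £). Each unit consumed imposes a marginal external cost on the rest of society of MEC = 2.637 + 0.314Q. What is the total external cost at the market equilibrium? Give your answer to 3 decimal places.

Market equilibrium (private): 12.695 + 2.797Q = 83.630 - 4.413Q → Q_m = 9.8384.
Total external cost = ∫₀^{Q_m} (2.637 + 0.314Q) dQ = 2.637×9.8384 + ½×0.314×9.8384² = 41.1405.

£41.141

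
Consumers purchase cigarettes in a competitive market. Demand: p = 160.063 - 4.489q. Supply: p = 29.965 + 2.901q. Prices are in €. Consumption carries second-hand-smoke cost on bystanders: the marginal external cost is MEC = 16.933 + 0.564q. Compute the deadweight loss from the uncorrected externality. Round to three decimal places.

Market equilibrium (private): 29.965 + 2.901q = 160.063 - 4.489q → q_m = 17.6046.
Social marginal benefit = demand − MEC = 143.130 - 5.053q.
Set SMB = MC: 143.130 - 5.053q = 29.965 + 2.901q → q* = 14.2274.
The welfare-loss triangle has base |q_m − q*| and height MEC(q_m) (the vertical gap between SMB and MC is zero at q* and MEC at q_m).
DWL = ½ × 3.3772 × 26.8620 = 45.3592.

DWL = €45.359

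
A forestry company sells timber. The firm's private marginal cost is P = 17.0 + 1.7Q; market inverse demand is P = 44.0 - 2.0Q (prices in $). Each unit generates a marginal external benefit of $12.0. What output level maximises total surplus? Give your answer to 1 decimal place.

Social marginal cost = private MC − MEB = 5.0 + 1.7Q.
Set SMC = demand: 5.0 + 1.7Q = 44.0 - 2.0Q → Q* = 10.5405.

Q* = 10.5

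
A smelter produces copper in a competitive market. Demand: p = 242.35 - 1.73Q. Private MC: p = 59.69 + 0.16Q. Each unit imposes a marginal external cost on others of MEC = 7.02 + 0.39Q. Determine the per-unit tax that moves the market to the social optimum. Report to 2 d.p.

Social marginal cost = private MC + MEC = 66.71 + 0.55Q.
Set SMC = demand: 66.71 + 0.55Q = 242.35 - 1.73Q → Q* = 77.0351.
The Pigouvian tax equals MEC at Q*: 7.02 + 0.39×77.0351 = 37.0637.

tax = 37.06 per unit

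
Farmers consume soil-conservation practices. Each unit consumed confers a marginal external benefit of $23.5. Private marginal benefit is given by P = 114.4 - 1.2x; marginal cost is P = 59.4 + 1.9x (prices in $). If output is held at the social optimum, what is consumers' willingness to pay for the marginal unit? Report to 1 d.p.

Social marginal benefit = demand + MEB = 137.9 - 1.2x.
Set SMB = MC: 137.9 - 1.2x = 59.4 + 1.9x → x* = 25.3226.
Consumer price on the demand curve at x*: 114.4 − 1.2×25.3226 = 84.0129.

P = $84.0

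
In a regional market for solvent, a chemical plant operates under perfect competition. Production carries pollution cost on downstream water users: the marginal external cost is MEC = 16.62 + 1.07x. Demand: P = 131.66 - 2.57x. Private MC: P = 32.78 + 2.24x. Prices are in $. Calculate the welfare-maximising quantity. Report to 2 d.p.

Social marginal cost = private MC + MEC = 49.40 + 3.31x.
Set SMC = demand: 49.40 + 3.31x = 131.66 - 2.57x → x* = 13.9898.

x* = 13.99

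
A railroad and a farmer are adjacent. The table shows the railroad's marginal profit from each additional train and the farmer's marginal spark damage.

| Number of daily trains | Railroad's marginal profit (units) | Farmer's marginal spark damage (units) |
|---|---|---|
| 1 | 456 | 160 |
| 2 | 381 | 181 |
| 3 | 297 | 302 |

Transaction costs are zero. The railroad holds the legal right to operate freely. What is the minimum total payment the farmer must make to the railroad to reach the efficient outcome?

297

Left alone the railroad would choose level 3 (marginal profit stays positive).
Efficient level: k* = 2 (marginal profit ≥ marginal spark damage through 2).
The farmer must at least cover the railroad's forgone profit from cutting 3→2: 297 = 297.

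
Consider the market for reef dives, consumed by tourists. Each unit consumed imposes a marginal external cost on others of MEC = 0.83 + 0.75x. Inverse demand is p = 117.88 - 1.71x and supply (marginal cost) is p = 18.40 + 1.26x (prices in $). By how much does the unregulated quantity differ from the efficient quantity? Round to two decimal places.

6.98 units

Market equilibrium (private): 18.40 + 1.26x = 117.88 - 1.71x → x_m = 33.4949.
Social marginal benefit = demand − MEC = 117.05 - 2.46x.
Set SMB = MC: 117.05 - 2.46x = 18.40 + 1.26x → x* = 26.5188.
Gap = |33.4949 − 26.5188| = 6.9761.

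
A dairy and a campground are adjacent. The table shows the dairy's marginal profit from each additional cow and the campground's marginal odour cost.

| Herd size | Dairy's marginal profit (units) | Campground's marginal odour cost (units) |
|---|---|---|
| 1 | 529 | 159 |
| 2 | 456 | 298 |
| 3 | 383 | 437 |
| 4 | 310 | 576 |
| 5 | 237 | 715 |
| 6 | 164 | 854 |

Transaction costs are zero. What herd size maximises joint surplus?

2

Bargaining reaches the level where marginal profit last exceeds marginal odour cost.
That holds through level 2 (456 ≥ 298) but not at 3 (383 < 437).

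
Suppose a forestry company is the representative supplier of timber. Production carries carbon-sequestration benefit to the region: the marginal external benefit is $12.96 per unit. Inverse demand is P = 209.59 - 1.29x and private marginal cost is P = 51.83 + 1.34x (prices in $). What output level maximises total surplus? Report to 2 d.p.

Social marginal cost = private MC − MEB = 38.87 + 1.34x.
Set SMC = demand: 38.87 + 1.34x = 209.59 - 1.29x → x* = 64.9125.

x* = 64.91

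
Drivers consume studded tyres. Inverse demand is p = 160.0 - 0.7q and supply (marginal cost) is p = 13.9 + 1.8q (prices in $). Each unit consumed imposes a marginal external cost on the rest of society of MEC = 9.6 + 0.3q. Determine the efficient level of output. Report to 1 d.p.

Social marginal benefit = demand − MEC = 150.4 - q.
Set SMB = MC: 150.4 - q = 13.9 + 1.8q → q* = 48.7500.

q* = 48.8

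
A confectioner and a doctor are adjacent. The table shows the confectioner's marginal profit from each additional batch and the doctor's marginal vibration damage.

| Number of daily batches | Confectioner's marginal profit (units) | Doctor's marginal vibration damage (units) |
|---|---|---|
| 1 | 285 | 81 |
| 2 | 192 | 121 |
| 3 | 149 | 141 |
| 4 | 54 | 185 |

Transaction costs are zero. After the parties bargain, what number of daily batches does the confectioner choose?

3

Bargaining reaches the level where marginal profit last exceeds marginal vibration damage.
That holds through level 3 (149 ≥ 141) but not at 4 (54 < 185).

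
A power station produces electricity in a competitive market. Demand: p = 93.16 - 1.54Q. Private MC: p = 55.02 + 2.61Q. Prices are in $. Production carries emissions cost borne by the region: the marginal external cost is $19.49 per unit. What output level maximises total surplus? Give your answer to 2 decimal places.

Q* = 4.49

Social marginal cost = private MC + MEC = 74.51 + 2.61Q.
Set SMC = demand: 74.51 + 2.61Q = 93.16 - 1.54Q → Q* = 4.4940.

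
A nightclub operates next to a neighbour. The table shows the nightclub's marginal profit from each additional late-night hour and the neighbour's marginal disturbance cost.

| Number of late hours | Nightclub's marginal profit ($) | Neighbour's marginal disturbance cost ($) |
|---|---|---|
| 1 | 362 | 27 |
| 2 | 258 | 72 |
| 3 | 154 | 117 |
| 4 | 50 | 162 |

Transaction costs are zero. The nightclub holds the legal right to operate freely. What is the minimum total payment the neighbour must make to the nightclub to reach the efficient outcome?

Left alone the nightclub would choose level 4 (marginal profit stays positive).
Efficient level: k* = 3 (marginal profit ≥ marginal disturbance cost through 3).
The neighbour must at least cover the nightclub's forgone profit from cutting 4→3: 50 = 50.

$50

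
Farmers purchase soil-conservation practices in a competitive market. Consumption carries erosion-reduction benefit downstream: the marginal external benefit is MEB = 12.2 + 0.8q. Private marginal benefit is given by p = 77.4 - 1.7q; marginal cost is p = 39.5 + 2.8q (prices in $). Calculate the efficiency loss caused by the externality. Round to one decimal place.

Market equilibrium (private): 39.5 + 2.8q = 77.4 - 1.7q → q_m = 8.4222.
Social marginal benefit = demand + MEB = 89.6 - 0.9q.
Set SMB = MC: 89.6 - 0.9q = 39.5 + 2.8q → q* = 13.5405.
The welfare-loss triangle has base |q_m − q*| and height MEB(q_m) (the vertical gap between SMB and MC is zero at q* and MEB at q_m).
DWL = ½ × 5.1183 × 18.9378 = 48.4647.

DWL = $48.5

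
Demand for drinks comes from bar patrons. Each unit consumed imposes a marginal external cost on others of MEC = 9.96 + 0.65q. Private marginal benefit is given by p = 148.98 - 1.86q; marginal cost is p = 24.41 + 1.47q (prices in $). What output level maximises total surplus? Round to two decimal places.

Social marginal benefit = demand − MEC = 139.02 - 2.51q.
Set SMB = MC: 139.02 - 2.51q = 24.41 + 1.47q → q* = 28.7965.

q* = 28.80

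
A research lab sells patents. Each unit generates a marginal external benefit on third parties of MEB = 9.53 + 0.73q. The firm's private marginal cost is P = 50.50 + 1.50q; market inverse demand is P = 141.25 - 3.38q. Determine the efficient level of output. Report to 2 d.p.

q* = 24.16

Social marginal cost = private MC − MEB = 40.97 + 0.77q.
Set SMC = demand: 40.97 + 0.77q = 141.25 - 3.38q → q* = 24.1639.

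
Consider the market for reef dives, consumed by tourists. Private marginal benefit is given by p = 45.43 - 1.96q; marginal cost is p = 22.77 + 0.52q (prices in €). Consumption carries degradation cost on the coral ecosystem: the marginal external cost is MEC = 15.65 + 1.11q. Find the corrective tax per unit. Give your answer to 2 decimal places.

Social marginal benefit = demand − MEC = 29.78 - 3.07q.
Set SMB = MC: 29.78 - 3.07q = 22.77 + 0.52q → q* = 1.9526.
The Pigouvian tax equals MEC at q*: 15.65 + 1.11×1.9526 = 17.8174.

tax = €17.82 per unit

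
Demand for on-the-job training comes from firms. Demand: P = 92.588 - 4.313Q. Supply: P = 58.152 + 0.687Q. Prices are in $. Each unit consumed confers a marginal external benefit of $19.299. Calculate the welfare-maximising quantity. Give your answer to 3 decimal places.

Social marginal benefit = demand + MEB = 111.887 - 4.313Q.
Set SMB = MC: 111.887 - 4.313Q = 58.152 + 0.687Q → Q* = 10.7470.

Q* = 10.747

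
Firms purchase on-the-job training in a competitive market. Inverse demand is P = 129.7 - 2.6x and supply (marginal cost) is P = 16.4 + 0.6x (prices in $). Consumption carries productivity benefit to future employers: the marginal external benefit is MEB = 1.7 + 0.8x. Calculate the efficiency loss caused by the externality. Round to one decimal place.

Market equilibrium (private): 16.4 + 0.6x = 129.7 - 2.6x → x_m = 35.4063.
Social marginal benefit = demand + MEB = 131.4 - 1.8x.
Set SMB = MC: 131.4 - 1.8x = 16.4 + 0.6x → x* = 47.9167.
The loss is the area between SMB and MC from x* to x_m; with linear curves that's a triangle of height MEB(x_m).
DWL = ½ × 12.5104 × 30.0250 = 187.8124.

DWL = $187.8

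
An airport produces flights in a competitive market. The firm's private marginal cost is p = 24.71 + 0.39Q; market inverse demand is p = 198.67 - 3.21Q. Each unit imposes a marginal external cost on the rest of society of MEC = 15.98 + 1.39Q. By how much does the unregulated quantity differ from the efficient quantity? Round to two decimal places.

16.66 units

Market equilibrium (private): 24.71 + 0.39Q = 198.67 - 3.21Q → Q_m = 48.3222.
Social marginal cost = private MC + MEC = 40.69 + 1.78Q.
Set SMC = demand: 40.69 + 1.78Q = 198.67 - 3.21Q → Q* = 31.6593.
Gap = |48.3222 − 31.6593| = 16.6629.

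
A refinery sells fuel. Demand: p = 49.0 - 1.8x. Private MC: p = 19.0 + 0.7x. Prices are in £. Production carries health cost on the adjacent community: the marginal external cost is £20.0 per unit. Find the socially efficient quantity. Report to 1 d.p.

Social marginal cost = private MC + MEC = 39.0 + 0.7x.
Set SMC = demand: 39.0 + 0.7x = 49.0 - 1.8x → x* = 4.0000.

x* = 4.0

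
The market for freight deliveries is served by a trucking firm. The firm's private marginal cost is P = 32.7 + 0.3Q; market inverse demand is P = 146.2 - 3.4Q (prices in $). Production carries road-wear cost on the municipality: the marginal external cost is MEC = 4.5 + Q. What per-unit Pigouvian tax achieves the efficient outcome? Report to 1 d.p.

tax = $27.7 per unit

Social marginal cost = private MC + MEC = 37.2 + 1.3Q.
Set SMC = demand: 37.2 + 1.3Q = 146.2 - 3.4Q → Q* = 23.1915.
The Pigouvian tax equals MEC at Q*: 4.5 + 1.0×23.1915 = 27.6915.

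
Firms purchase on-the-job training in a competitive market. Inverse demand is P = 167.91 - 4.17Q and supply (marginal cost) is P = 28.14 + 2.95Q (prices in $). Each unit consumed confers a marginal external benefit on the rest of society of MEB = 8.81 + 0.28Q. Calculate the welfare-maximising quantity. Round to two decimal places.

Social marginal benefit = demand + MEB = 176.72 - 3.89Q.
Set SMB = MC: 176.72 - 3.89Q = 28.14 + 2.95Q → Q* = 21.7222.

Q* = 21.72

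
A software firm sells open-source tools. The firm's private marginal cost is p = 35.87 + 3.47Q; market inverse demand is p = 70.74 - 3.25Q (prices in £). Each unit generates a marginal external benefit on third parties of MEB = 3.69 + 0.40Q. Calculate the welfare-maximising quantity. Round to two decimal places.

Social marginal cost = private MC − MEB = 32.18 + 3.07Q.
Set SMC = demand: 32.18 + 3.07Q = 70.74 - 3.25Q → Q* = 6.1013.

Q* = 6.10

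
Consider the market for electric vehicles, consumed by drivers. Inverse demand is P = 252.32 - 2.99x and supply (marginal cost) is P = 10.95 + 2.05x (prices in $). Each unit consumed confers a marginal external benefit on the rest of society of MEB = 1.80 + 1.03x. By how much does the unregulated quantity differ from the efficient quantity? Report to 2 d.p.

12.75 units

Market equilibrium (private): 10.95 + 2.05x = 252.32 - 2.99x → x_m = 47.8909.
Social marginal benefit = demand + MEB = 254.12 - 1.96x.
Set SMB = MC: 254.12 - 1.96x = 10.95 + 2.05x → x* = 60.6409.
Gap = |47.8909 − 60.6409| = 12.7500.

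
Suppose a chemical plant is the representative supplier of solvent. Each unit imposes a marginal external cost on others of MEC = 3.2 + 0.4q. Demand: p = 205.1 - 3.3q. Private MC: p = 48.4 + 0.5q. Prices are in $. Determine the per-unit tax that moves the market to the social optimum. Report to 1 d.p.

Social marginal cost = private MC + MEC = 51.6 + 0.9q.
Set SMC = demand: 51.6 + 0.9q = 205.1 - 3.3q → q* = 36.5476.
The Pigouvian tax equals MEC at q*: 3.2 + 0.4×36.5476 = 17.8190.

tax = $17.8 per unit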